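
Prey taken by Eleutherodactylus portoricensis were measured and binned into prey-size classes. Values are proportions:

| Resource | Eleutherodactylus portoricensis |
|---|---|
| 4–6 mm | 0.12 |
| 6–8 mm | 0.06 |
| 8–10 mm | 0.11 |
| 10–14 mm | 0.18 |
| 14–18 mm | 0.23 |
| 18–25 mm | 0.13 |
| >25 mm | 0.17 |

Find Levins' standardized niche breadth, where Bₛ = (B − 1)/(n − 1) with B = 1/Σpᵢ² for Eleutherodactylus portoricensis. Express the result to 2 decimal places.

0.87

Σpᵢ² = 0.12² + 0.06² + 0.11² + 0.18² + 0.23² + 0.13² + 0.17² = 0.0144 + 0.0036 + 0.0121 + 0.0324 + 0.0529 + 0.0169 + 0.0289 = 0.1612
B = 1 / 0.1612 = 6.2035
Bₛ = (B − 1)/(n − 1) = (6.2035 − 1)/(7 − 1) = 5.2035/6 = 0.8673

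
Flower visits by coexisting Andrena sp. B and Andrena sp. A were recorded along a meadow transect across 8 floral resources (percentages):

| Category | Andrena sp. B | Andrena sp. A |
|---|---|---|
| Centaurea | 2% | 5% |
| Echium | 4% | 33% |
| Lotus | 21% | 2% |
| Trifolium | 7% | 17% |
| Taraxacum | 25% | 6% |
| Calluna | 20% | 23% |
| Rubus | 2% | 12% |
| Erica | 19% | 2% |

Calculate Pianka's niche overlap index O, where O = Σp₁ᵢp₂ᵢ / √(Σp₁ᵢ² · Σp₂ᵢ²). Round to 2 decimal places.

0.49

Convert percentages to proportions (divide by 100).
Σ p₁ᵢp₂ᵢ = 0.0010 + 0.0132 + 0.0042 + 0.0119 + 0.0150 + 0.0460 + 0.0024 + 0.0038 = 0.0975
Σp_1ᵢ² = 0.02² + 0.04² + 0.21² + 0.07² + 0.25² + 0.20² + 0.02² + 0.19² = 0.0004 + 0.0016 + 0.0441 + 0.0049 + 0.0625 + 0.0400 + 0.0004 + 0.0361 = 0.1900
Σp_2ᵢ² = 0.05² + 0.33² + 0.02² + 0.17² + 0.06² + 0.23² + 0.12² + 0.02² = 0.0025 + 0.1089 + 0.0004 + 0.0289 + 0.0036 + 0.0529 + 0.0144 + 0.0004 = 0.2120
O = 0.0975 / √(0.1900 × 0.2120) = 0.0975 / 0.20070 = 0.4858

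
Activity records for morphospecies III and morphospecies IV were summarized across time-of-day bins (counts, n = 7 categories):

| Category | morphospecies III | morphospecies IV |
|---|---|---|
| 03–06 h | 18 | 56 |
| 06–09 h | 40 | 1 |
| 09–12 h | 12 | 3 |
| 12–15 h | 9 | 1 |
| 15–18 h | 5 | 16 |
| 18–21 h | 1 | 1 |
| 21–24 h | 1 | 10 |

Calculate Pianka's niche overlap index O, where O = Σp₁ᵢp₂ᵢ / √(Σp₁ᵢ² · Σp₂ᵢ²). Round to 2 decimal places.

0.43

Proportions for morphospecies III (n=86): 18/86=0.2093, 40/86=0.4651, 12/86=0.1395, 9/86=0.1047, 5/86=0.0581, 1/86=0.0116, 1/86=0.0116
Proportions for morphospecies IV (n=88): 56/88=0.6364, 1/88=0.0114, 3/88=0.0341, 1/88=0.0114, 16/88=0.1818, 1/88=0.0114, 10/88=0.1136
Σ p₁ᵢp₂ᵢ = 0.133199 + 0.005302 + 0.004757 + 0.001194 + 0.010563 + 0.000132 + 0.001318 = 0.156465
Σp_1ᵢ² = 0.2093² + 0.4651² + 0.1395² + 0.1047² + 0.0581² + 0.0116² + 0.0116² = 0.043806 + 0.216318 + 0.019460 + 0.010962 + 0.003376 + 0.000135 + 0.000135 = 0.294192
Σp_2ᵢ² = 0.6364² + 0.0114² + 0.0341² + 0.0114² + 0.1818² + 0.0114² + 0.1136² = 0.405005 + 0.000130 + 0.001163 + 0.000130 + 0.033051 + 0.000130 + 0.012905 = 0.452514
O = 0.156465 / √(0.294192 × 0.452514) = 0.156465 / 0.3648644 = 0.4288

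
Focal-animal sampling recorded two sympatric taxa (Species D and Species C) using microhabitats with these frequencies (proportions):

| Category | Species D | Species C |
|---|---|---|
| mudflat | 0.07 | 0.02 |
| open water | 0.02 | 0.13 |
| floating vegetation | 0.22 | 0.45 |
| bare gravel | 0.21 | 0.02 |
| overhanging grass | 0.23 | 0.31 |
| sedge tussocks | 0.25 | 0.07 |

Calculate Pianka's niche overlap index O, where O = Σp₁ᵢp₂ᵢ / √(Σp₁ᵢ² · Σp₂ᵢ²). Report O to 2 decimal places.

0.75

Σ p₁ᵢp₂ᵢ = 0.0014 + 0.0026 + 0.0990 + 0.0042 + 0.0713 + 0.0175 = 0.1960
Σp_1ᵢ² = 0.07² + 0.02² + 0.22² + 0.21² + 0.23² + 0.25² = 0.0049 + 0.0004 + 0.0484 + 0.0441 + 0.0529 + 0.0625 = 0.2132
Σp_2ᵢ² = 0.02² + 0.13² + 0.45² + 0.02² + 0.31² + 0.07² = 0.0004 + 0.0169 + 0.2025 + 0.0004 + 0.0961 + 0.0049 = 0.3212
O = 0.1960 / √(0.2132 × 0.3212) = 0.1960 / 0.26169 = 0.7490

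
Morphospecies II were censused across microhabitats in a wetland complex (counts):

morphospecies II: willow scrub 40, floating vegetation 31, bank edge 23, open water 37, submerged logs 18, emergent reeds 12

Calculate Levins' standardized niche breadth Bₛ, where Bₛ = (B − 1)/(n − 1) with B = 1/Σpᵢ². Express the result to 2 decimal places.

Proportions for morphospecies II (n=161): 40/161=0.2484, 31/161=0.1925, 23/161=0.1429, 37/161=0.2298, 18/161=0.1118, 12/161=0.0745
Σpᵢ² = 0.2484² + 0.1925² + 0.1429² + 0.2298² + 0.1118² + 0.0745² = 0.061703 + 0.037056 + 0.020420 + 0.052808 + 0.012499 + 0.005550 = 0.190036
B = 1 / 0.190036 = 5.2622
Bₛ = (B − 1)/(n − 1) = (5.2622 − 1)/(6 − 1) = 4.2622/5 = 0.8524

0.85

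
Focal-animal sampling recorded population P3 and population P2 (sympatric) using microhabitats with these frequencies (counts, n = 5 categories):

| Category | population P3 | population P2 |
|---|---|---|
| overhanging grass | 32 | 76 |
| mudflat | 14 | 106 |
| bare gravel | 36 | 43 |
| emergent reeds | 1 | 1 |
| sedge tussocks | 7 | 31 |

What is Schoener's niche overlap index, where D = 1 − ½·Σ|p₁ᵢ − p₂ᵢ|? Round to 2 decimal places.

0.70

Proportions for population P3 (n=90): 32/90=0.3556, 14/90=0.1556, 36/90=0.4000, 1/90=0.0111, 7/90=0.0778
Proportions for population P2 (n=257): 76/257=0.2957, 106/257=0.4125, 43/257=0.1673, 1/257=0.0039, 31/257=0.1206
Σ|p₁ᵢ − p₂ᵢ| = 0.0599 + 0.2569 + 0.2327 + 0.0072 + 0.0428 = 0.5995
D = 1 − ½ × 0.5995 = 1 − 0.29975 = 0.70025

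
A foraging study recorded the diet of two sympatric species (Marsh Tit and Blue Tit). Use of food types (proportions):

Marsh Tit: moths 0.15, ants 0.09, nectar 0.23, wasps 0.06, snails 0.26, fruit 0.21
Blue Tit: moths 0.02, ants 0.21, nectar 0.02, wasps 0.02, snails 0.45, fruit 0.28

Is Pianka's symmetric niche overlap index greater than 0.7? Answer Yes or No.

Σ p₁ᵢp₂ᵢ = 0.0030 + 0.0189 + 0.0046 + 0.0012 + 0.1170 + 0.0588 = 0.2035
Σp_1ᵢ² = 0.15² + 0.09² + 0.23² + 0.06² + 0.26² + 0.21² = 0.0225 + 0.0081 + 0.0529 + 0.0036 + 0.0676 + 0.0441 = 0.1988
Σp_2ᵢ² = 0.02² + 0.21² + 0.02² + 0.02² + 0.45² + 0.28² = 0.0004 + 0.0441 + 0.0004 + 0.0004 + 0.2025 + 0.0784 = 0.3262
O = 0.2035 / √(0.1988 × 0.3262) = 0.2035 / 0.25465 = 0.7991
O = 0.7991 > 0.7 → Yes.

Yes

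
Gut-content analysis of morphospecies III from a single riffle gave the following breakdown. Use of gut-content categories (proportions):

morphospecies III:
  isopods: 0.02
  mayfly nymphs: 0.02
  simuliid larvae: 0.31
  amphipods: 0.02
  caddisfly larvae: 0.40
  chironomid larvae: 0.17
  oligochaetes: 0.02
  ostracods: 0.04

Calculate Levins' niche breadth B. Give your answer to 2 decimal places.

Σpᵢ² = 0.02² + 0.02² + 0.31² + 0.02² + 0.40² + 0.17² + 0.02² + 0.04² = 0.0004 + 0.0004 + 0.0961 + 0.0004 + 0.1600 + 0.0289 + 0.0004 + 0.0016 = 0.2882
B = 1 / 0.2882 = 3.4698

3.47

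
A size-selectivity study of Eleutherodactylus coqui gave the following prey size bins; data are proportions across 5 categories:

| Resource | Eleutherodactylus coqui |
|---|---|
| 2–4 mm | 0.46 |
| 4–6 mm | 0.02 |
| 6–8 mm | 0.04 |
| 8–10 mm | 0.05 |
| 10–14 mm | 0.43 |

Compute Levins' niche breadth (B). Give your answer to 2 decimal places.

Σpᵢ² = 0.46² + 0.02² + 0.04² + 0.05² + 0.43² = 0.2116 + 0.0004 + 0.0016 + 0.0025 + 0.1849 = 0.4010
B = 1 / 0.4010 = 2.4938

2.49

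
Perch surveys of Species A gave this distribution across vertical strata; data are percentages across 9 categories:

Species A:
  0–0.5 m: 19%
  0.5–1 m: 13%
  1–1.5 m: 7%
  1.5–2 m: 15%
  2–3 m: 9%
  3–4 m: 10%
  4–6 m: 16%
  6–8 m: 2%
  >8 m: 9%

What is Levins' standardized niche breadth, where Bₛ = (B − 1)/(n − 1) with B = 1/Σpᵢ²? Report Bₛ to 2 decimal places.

Convert percentages to proportions (divide by 100).
Σpᵢ² = 0.19² + 0.13² + 0.07² + 0.15² + 0.09² + 0.10² + 0.16² + 0.02² + 0.09² = 0.0361 + 0.0169 + 0.0049 + 0.0225 + 0.0081 + 0.0100 + 0.0256 + 0.0004 + 0.0081 = 0.1326
B = 1 / 0.1326 = 7.5415
Bₛ = (B − 1)/(n − 1) = (7.5415 − 1)/(9 − 1) = 6.5415/8 = 0.8177

0.82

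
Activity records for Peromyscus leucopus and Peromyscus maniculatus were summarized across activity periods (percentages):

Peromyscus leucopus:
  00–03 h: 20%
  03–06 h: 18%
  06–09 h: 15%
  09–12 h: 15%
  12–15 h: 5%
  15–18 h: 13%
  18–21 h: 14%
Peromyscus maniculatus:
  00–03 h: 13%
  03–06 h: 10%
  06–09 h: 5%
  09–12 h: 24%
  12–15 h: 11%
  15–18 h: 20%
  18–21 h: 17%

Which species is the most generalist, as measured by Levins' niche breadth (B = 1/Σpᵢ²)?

Convert percentages to proportions (divide by 100).
Σp_leucᵢ² = 0.20² + 0.18² + 0.15² + 0.15² + 0.05² + 0.13² + 0.14² = 0.0400 + 0.0324 + 0.0225 + 0.0225 + 0.0025 + 0.0169 + 0.0196 = 0.1564
B_leuc = 1 / 0.1564 = 6.3939
Σp_maniᵢ² = 0.13² + 0.10² + 0.05² + 0.24² + 0.11² + 0.20² + 0.17² = 0.0169 + 0.0100 + 0.0025 + 0.0576 + 0.0121 + 0.0400 + 0.0289 = 0.1680
B_mani = 1 / 0.1680 = 5.9524
Highest B → broadest niche (most generalist): Peromyscus leucopus (B = 6.39).

Peromyscus leucopus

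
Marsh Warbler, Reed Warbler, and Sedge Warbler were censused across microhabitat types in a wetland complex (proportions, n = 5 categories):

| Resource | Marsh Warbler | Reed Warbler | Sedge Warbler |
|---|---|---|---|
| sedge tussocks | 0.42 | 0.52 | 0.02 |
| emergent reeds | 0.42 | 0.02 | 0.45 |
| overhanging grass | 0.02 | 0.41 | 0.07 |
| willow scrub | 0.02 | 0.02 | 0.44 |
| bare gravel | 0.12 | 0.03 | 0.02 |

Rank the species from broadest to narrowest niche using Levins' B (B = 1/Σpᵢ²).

Marsh Warbler > Sedge Warbler > Reed Warbler

Σp_Marsᵢ² = 0.42² + 0.42² + 0.02² + 0.02² + 0.12² = 0.1764 + 0.1764 + 0.0004 + 0.0004 + 0.0144 = 0.3680
B_Mars = 1 / 0.3680 = 2.7174
Σp_Reedᵢ² = 0.52² + 0.02² + 0.41² + 0.02² + 0.03² = 0.2704 + 0.0004 + 0.1681 + 0.0004 + 0.0009 = 0.4402
B_Reed = 1 / 0.4402 = 2.2717
Σp_Sedgᵢ² = 0.02² + 0.45² + 0.07² + 0.44² + 0.02² = 0.0004 + 0.2025 + 0.0049 + 0.1936 + 0.0004 = 0.4018
B_Sedg = 1 / 0.4018 = 2.4888
Ranking by B (broadest → narrowest): Marsh Warbler (2.72) > Sedge Warbler (2.49) > Reed Warbler (2.27)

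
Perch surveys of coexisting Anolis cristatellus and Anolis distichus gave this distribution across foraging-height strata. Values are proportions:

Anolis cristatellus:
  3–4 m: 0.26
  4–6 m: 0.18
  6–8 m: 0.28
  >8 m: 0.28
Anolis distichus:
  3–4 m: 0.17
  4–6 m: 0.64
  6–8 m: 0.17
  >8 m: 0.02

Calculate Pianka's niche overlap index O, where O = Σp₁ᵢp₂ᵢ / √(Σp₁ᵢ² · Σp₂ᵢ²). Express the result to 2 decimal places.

Σ p₁ᵢp₂ᵢ = 0.0442 + 0.1152 + 0.0476 + 0.0056 = 0.2126
Σp_1ᵢ² = 0.26² + 0.18² + 0.28² + 0.28² = 0.0676 + 0.0324 + 0.0784 + 0.0784 = 0.2568
Σp_2ᵢ² = 0.17² + 0.64² + 0.17² + 0.02² = 0.0289 + 0.4096 + 0.0289 + 0.0004 = 0.4678
O = 0.2126 / √(0.2568 × 0.4678) = 0.2126 / 0.34660 = 0.6134

0.61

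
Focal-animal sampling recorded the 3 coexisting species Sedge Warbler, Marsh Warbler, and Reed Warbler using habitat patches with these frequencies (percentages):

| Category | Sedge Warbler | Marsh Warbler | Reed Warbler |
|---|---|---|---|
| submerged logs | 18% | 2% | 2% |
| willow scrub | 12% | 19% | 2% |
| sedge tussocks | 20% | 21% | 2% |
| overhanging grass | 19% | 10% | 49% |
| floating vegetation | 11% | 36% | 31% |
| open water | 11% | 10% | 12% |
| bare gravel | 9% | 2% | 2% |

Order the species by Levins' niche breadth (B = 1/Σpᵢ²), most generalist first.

Convert percentages to proportions (divide by 100).
Σp_Sedgᵢ² = 0.18² + 0.12² + 0.20² + 0.19² + 0.11² + 0.11² + 0.09² = 0.0324 + 0.0144 + 0.0400 + 0.0361 + 0.0121 + 0.0121 + 0.0081 = 0.1552
B_Sedg = 1 / 0.1552 = 6.4433
Σp_Marsᵢ² = 0.02² + 0.19² + 0.21² + 0.10² + 0.36² + 0.10² + 0.02² = 0.0004 + 0.0361 + 0.0441 + 0.0100 + 0.1296 + 0.0100 + 0.0004 = 0.2306
B_Mars = 1 / 0.2306 = 4.3365
Σp_Reedᵢ² = 0.02² + 0.02² + 0.02² + 0.49² + 0.31² + 0.12² + 0.02² = 0.0004 + 0.0004 + 0.0004 + 0.2401 + 0.0961 + 0.0144 + 0.0004 = 0.3522
B_Reed = 1 / 0.3522 = 2.8393
Ranking by B (broadest → narrowest): Sedge Warbler (6.44) > Marsh Warbler (4.34) > Reed Warbler (2.84)

Sedge Warbler > Marsh Warbler > Reed Warbler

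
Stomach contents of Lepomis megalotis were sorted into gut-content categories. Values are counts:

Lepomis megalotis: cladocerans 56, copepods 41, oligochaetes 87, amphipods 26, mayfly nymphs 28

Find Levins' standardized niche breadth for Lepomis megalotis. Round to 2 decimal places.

Proportions for Lepomis megalotis (n=238): 56/238=0.2353, 41/238=0.1723, 87/238=0.3655, 26/238=0.1092, 28/238=0.1176
Σpᵢ² = 0.2353² + 0.1723² + 0.3655² + 0.1092² + 0.1176² = 0.055366 + 0.029687 + 0.133590 + 0.011925 + 0.013830 = 0.244398
B = 1 / 0.244398 = 4.0917
Bₛ = (B − 1)/(n − 1) = (4.0917 − 1)/(5 − 1) = 3.0917/4 = 0.7729

0.77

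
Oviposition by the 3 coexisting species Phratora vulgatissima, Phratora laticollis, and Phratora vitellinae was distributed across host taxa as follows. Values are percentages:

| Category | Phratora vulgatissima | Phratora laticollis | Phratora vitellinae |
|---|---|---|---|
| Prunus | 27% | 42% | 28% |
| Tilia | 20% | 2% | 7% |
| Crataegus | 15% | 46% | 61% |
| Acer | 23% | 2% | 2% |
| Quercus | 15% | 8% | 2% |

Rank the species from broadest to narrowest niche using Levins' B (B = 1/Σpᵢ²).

Convert percentages to proportions (divide by 100).
Σp_vulgᵢ² = 0.27² + 0.20² + 0.15² + 0.23² + 0.15² = 0.0729 + 0.0400 + 0.0225 + 0.0529 + 0.0225 = 0.2108
B_vulg = 1 / 0.2108 = 4.7438
Σp_latiᵢ² = 0.42² + 0.02² + 0.46² + 0.02² + 0.08² = 0.1764 + 0.0004 + 0.2116 + 0.0004 + 0.0064 = 0.3952
B_lati = 1 / 0.3952 = 2.5304
Σp_viteᵢ² = 0.28² + 0.07² + 0.61² + 0.02² + 0.02² = 0.0784 + 0.0049 + 0.3721 + 0.0004 + 0.0004 = 0.4562
B_vite = 1 / 0.4562 = 2.1920
Ranking by B (broadest → narrowest): Phratora vulgatissima (4.74) > Phratora laticollis (2.53) > Phratora vitellinae (2.19)

Phratora vulgatissima > Phratora laticollis > Phratora vitellinae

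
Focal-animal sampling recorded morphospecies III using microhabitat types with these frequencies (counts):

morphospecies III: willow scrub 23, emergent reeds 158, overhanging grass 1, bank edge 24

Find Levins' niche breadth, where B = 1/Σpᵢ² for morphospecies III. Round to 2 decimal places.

1.63

Proportions for morphospecies III (n=206): 23/206=0.1117, 158/206=0.7670, 1/206=0.0049, 24/206=0.1165
Σpᵢ² = 0.1117² + 0.7670² + 0.0049² + 0.1165² = 0.012477 + 0.588289 + 0.000024 + 0.013572 = 0.614362
B = 1 / 0.614362 = 1.6277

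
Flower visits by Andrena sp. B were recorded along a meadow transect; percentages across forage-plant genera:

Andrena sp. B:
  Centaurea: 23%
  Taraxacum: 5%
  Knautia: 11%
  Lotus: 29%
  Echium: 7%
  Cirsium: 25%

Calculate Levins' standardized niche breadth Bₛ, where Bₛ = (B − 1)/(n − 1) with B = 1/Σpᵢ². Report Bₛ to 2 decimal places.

0.71

Convert percentages to proportions (divide by 100).
Σpᵢ² = 0.23² + 0.05² + 0.11² + 0.29² + 0.07² + 0.25² = 0.0529 + 0.0025 + 0.0121 + 0.0841 + 0.0049 + 0.0625 = 0.2190
B = 1 / 0.2190 = 4.5662
Bₛ = (B − 1)/(n − 1) = (4.5662 − 1)/(6 − 1) = 3.5662/5 = 0.7132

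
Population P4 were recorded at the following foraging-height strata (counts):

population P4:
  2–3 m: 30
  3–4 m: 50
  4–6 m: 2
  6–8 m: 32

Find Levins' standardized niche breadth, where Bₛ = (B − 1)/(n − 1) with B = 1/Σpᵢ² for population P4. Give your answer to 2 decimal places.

0.64

Proportions for population P4 (n=114): 30/114=0.2632, 50/114=0.4386, 2/114=0.0175, 32/114=0.2807
Σpᵢ² = 0.2632² + 0.4386² + 0.0175² + 0.2807² = 0.069274 + 0.192370 + 0.000306 + 0.078792 = 0.340742
B = 1 / 0.340742 = 2.9348
Bₛ = (B − 1)/(n − 1) = (2.9348 − 1)/(4 − 1) = 1.9348/3 = 0.6449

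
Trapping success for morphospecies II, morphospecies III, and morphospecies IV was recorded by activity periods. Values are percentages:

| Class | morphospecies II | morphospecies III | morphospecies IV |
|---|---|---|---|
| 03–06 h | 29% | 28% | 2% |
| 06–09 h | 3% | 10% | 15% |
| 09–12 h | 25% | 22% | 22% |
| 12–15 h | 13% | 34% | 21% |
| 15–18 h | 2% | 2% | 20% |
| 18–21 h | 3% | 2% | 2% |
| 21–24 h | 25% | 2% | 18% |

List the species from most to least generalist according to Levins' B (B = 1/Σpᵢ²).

Convert percentages to proportions (divide by 100).
Σp_IIᵢ² = 0.29² + 0.03² + 0.25² + 0.13² + 0.02² + 0.03² + 0.25² = 0.0841 + 0.0009 + 0.0625 + 0.0169 + 0.0004 + 0.0009 + 0.0625 = 0.2282
B_II = 1 / 0.2282 = 4.3821
Σp_IIIᵢ² = 0.28² + 0.10² + 0.22² + 0.34² + 0.02² + 0.02² + 0.02² = 0.0784 + 0.0100 + 0.0484 + 0.1156 + 0.0004 + 0.0004 + 0.0004 = 0.2536
B_III = 1 / 0.2536 = 3.9432
Σp_IVᵢ² = 0.02² + 0.15² + 0.22² + 0.21² + 0.20² + 0.02² + 0.18² = 0.0004 + 0.0225 + 0.0484 + 0.0441 + 0.0400 + 0.0004 + 0.0324 = 0.1882
B_IV = 1 / 0.1882 = 5.3135
Ranking by B (broadest → narrowest): morphospecies IV (5.31) > morphospecies II (4.38) > morphospecies III (3.94)

morphospecies IV > morphospecies II > morphospecies III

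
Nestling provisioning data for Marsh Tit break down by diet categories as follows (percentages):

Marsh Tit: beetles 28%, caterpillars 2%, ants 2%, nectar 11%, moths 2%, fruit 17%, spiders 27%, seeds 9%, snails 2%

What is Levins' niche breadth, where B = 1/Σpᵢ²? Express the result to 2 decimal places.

4.95

Convert percentages to proportions (divide by 100).
Σpᵢ² = 0.28² + 0.02² + 0.02² + 0.11² + 0.02² + 0.17² + 0.27² + 0.09² + 0.02² = 0.0784 + 0.0004 + 0.0004 + 0.0121 + 0.0004 + 0.0289 + 0.0729 + 0.0081 + 0.0004 = 0.2020
B = 1 / 0.2020 = 4.9505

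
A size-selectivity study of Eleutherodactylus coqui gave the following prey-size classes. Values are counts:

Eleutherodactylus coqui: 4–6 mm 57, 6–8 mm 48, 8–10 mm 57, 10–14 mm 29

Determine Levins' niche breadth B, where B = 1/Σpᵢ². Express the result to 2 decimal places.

Proportions for Eleutherodactylus coqui (n=191): 57/191=0.2984, 48/191=0.2513, 57/191=0.2984, 29/191=0.1518
Σpᵢ² = 0.2984² + 0.2513² + 0.2984² + 0.1518² = 0.089043 + 0.063152 + 0.089043 + 0.023043 = 0.264281
B = 1 / 0.264281 = 3.7839

3.78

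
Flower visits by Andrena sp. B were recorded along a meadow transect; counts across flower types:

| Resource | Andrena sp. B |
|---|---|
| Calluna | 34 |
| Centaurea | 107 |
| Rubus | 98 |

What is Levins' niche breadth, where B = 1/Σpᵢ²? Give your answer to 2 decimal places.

2.57

Proportions for Andrena sp. B (n=239): 34/239=0.1423, 107/239=0.4477, 98/239=0.4100
Σpᵢ² = 0.1423² + 0.4477² + 0.4100² = 0.020249 + 0.200435 + 0.168100 = 0.388784
B = 1 / 0.388784 = 2.5721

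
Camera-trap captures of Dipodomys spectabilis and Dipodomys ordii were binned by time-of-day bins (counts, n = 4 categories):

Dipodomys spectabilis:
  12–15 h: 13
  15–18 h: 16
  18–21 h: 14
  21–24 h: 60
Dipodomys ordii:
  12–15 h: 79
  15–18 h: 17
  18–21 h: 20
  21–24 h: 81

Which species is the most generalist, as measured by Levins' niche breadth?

Dipodomys ordii

Proportions for Dipodomys spectabilis (n=103): 13/103=0.1262, 16/103=0.1553, 14/103=0.1359, 60/103=0.5825
Proportions for Dipodomys ordii (n=197): 79/197=0.4010, 17/197=0.0863, 20/197=0.1015, 81/197=0.4112
Σp_specᵢ² = 0.1262² + 0.1553² + 0.1359² + 0.5825² = 0.015926 + 0.024118 + 0.018469 + 0.339306 = 0.397819
B_spec = 1 / 0.397819 = 2.5137
Σp_ordiᵢ² = 0.4010² + 0.0863² + 0.1015² + 0.4112² = 0.160801 + 0.007448 + 0.010302 + 0.169085 = 0.347636
B_ordi = 1 / 0.347636 = 2.8766
Highest B → broadest niche (most generalist): Dipodomys ordii (B = 2.88).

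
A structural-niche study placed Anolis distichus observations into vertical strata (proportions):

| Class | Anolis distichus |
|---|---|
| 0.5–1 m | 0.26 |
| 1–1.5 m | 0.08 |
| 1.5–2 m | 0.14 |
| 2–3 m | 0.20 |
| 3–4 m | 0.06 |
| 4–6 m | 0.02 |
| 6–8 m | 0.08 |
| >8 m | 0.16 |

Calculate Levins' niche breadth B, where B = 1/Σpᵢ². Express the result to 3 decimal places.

Σpᵢ² = 0.26² + 0.08² + 0.14² + 0.20² + 0.06² + 0.02² + 0.08² + 0.16² = 0.0676 + 0.0064 + 0.0196 + 0.0400 + 0.0036 + 0.0004 + 0.0064 + 0.0256 = 0.1696
B = 1 / 0.1696 = 5.89623

5.896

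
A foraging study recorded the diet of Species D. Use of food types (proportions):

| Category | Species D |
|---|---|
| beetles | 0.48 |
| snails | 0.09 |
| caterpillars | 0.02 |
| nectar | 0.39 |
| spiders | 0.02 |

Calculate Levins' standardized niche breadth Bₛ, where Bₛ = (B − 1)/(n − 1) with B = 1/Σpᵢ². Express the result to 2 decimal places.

0.39

Σpᵢ² = 0.48² + 0.09² + 0.02² + 0.39² + 0.02² = 0.2304 + 0.0081 + 0.0004 + 0.1521 + 0.0004 = 0.3914
B = 1 / 0.3914 = 2.5549
Bₛ = (B − 1)/(n − 1) = (2.5549 − 1)/(5 − 1) = 1.5549/4 = 0.3887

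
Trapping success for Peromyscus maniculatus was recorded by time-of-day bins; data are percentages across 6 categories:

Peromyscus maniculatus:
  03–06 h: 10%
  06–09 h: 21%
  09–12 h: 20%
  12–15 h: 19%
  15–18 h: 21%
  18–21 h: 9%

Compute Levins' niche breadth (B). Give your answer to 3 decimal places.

Convert percentages to proportions (divide by 100).
Σpᵢ² = 0.10² + 0.21² + 0.20² + 0.19² + 0.21² + 0.09² = 0.0100 + 0.0441 + 0.0400 + 0.0361 + 0.0441 + 0.0081 = 0.1824
B = 1 / 0.1824 = 5.48246

5.482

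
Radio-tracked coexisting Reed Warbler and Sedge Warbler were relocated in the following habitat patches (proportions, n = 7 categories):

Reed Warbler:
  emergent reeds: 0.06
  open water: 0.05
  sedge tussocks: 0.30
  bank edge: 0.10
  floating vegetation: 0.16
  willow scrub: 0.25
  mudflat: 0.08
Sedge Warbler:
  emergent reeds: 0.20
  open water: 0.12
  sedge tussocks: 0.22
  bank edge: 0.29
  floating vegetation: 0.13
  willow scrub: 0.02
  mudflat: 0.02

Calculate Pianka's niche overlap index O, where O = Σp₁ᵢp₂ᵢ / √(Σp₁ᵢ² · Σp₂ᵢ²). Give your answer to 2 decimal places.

0.69

Σ p₁ᵢp₂ᵢ = 0.0120 + 0.0060 + 0.0660 + 0.0290 + 0.0208 + 0.0050 + 0.0016 = 0.1404
Σp_1ᵢ² = 0.06² + 0.05² + 0.30² + 0.10² + 0.16² + 0.25² + 0.08² = 0.0036 + 0.0025 + 0.0900 + 0.0100 + 0.0256 + 0.0625 + 0.0064 = 0.2006
Σp_2ᵢ² = 0.20² + 0.12² + 0.22² + 0.29² + 0.13² + 0.02² + 0.02² = 0.0400 + 0.0144 + 0.0484 + 0.0841 + 0.0169 + 0.0004 + 0.0004 = 0.2046
O = 0.1404 / √(0.2006 × 0.2046) = 0.1404 / 0.20259 = 0.6930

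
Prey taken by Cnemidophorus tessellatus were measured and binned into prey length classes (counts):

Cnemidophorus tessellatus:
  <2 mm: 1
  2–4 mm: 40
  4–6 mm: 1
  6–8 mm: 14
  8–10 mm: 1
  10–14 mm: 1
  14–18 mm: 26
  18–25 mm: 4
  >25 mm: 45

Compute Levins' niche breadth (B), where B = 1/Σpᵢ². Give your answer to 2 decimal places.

Proportions for Cnemidophorus tessellatus (n=133): 1/133=0.0075, 40/133=0.3008, 1/133=0.0075, 14/133=0.1053, 1/133=0.0075, 1/133=0.0075, 26/133=0.1955, 4/133=0.0301, 45/133=0.3383
Σpᵢ² = 0.0075² + 0.3008² + 0.0075² + 0.1053² + 0.0075² + 0.0075² + 0.1955² + 0.0301² + 0.3383² = 0.000056 + 0.090481 + 0.000056 + 0.011088 + 0.000056 + 0.000056 + 0.038220 + 0.000906 + 0.114447 = 0.255366
B = 1 / 0.255366 = 3.9159

3.92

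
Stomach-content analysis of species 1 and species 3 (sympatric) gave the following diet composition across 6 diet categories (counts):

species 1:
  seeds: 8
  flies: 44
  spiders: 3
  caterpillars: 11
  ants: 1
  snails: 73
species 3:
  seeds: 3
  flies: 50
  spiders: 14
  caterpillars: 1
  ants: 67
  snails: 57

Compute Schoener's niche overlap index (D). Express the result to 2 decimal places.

0.61

Proportions for species 1 (n=140): 8/140=0.0571, 44/140=0.3143, 3/140=0.0214, 11/140=0.0786, 1/140=0.0071, 73/140=0.5214
Proportions for species 3 (n=192): 3/192=0.0156, 50/192=0.2604, 14/192=0.0729, 1/192=0.0052, 67/192=0.3490, 57/192=0.2969
Σ|p₁ᵢ − p₂ᵢ| = 0.0415 + 0.0539 + 0.0515 + 0.0734 + 0.3419 + 0.2245 = 0.7867
D = 1 − ½ × 0.7867 = 1 − 0.39335 = 0.60665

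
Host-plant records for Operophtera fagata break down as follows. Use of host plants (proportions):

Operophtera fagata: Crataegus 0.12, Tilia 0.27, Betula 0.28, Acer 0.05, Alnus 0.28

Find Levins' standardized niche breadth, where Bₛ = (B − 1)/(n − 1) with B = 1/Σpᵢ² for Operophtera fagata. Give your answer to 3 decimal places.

Σpᵢ² = 0.12² + 0.27² + 0.28² + 0.05² + 0.28² = 0.0144 + 0.0729 + 0.0784 + 0.0025 + 0.0784 = 0.2466
B = 1 / 0.2466 = 4.05515
Bₛ = (B − 1)/(n − 1) = (4.05515 − 1)/(5 − 1) = 3.05515/4 = 0.76379

0.764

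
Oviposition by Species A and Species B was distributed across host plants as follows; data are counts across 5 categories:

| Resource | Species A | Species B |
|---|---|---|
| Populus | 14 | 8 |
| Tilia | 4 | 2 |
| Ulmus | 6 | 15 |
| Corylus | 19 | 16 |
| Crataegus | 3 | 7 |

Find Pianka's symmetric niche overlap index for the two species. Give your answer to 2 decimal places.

0.88

Proportions for Species A (n=46): 14/46=0.3043, 4/46=0.0870, 6/46=0.1304, 19/46=0.4130, 3/46=0.0652
Proportions for Species B (n=48): 8/48=0.1667, 2/48=0.0417, 15/48=0.3125, 16/48=0.3333, 7/48=0.1458
Σ p₁ᵢp₂ᵢ = 0.050727 + 0.003628 + 0.040750 + 0.137653 + 0.009506 = 0.242264
Σp_1ᵢ² = 0.3043² + 0.0870² + 0.1304² + 0.4130² + 0.0652² = 0.092598 + 0.007569 + 0.017004 + 0.170569 + 0.004251 = 0.291991
Σp_2ᵢ² = 0.1667² + 0.0417² + 0.3125² + 0.3333² + 0.1458² = 0.027789 + 0.001739 + 0.097656 + 0.111089 + 0.021258 = 0.259531
O = 0.242264 / √(0.291991 × 0.259531) = 0.242264 / 0.2752830 = 0.8801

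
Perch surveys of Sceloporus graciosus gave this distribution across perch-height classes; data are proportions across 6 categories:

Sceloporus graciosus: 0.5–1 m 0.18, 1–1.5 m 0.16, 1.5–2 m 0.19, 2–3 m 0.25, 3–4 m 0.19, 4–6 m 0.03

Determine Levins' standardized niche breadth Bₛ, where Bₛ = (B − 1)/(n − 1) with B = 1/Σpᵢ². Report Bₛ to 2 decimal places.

Σpᵢ² = 0.18² + 0.16² + 0.19² + 0.25² + 0.19² + 0.03² = 0.0324 + 0.0256 + 0.0361 + 0.0625 + 0.0361 + 0.0009 = 0.1936
B = 1 / 0.1936 = 5.1653
Bₛ = (B − 1)/(n − 1) = (5.1653 − 1)/(6 − 1) = 4.1653/5 = 0.8331

0.83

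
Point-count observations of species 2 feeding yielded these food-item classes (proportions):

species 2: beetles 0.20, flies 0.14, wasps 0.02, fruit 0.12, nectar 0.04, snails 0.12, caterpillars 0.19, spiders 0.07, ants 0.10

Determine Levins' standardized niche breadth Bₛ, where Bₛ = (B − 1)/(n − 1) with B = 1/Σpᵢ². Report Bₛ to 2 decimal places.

Σpᵢ² = 0.20² + 0.14² + 0.02² + 0.12² + 0.04² + 0.12² + 0.19² + 0.07² + 0.10² = 0.0400 + 0.0196 + 0.0004 + 0.0144 + 0.0016 + 0.0144 + 0.0361 + 0.0049 + 0.0100 = 0.1414
B = 1 / 0.1414 = 7.0721
Bₛ = (B − 1)/(n − 1) = (7.0721 − 1)/(9 − 1) = 6.0721/8 = 0.7590

0.76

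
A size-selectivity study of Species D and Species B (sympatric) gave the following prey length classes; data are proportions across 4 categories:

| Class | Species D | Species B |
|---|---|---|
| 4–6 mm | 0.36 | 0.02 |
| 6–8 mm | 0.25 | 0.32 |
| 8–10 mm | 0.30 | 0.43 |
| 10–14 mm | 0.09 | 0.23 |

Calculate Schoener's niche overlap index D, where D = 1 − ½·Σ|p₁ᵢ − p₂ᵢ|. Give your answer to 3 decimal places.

0.660

Σ|p₁ᵢ − p₂ᵢ| = 0.34 + 0.07 + 0.13 + 0.14 = 0.68
D = 1 − ½ × 0.68 = 1 − 0.340 = 0.66000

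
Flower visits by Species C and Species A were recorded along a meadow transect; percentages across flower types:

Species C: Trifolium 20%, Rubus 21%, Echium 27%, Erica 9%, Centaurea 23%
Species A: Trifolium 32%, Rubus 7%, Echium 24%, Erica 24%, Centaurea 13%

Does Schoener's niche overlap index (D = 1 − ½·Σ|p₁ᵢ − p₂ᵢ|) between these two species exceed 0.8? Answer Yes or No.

No

Convert percentages to proportions (divide by 100).
Σ|p₁ᵢ − p₂ᵢ| = 0.12 + 0.14 + 0.03 + 0.15 + 0.10 = 0.54
D = 1 − ½ × 0.54 = 1 − 0.270 = 0.7300
D = 0.7300 < 0.8 → No.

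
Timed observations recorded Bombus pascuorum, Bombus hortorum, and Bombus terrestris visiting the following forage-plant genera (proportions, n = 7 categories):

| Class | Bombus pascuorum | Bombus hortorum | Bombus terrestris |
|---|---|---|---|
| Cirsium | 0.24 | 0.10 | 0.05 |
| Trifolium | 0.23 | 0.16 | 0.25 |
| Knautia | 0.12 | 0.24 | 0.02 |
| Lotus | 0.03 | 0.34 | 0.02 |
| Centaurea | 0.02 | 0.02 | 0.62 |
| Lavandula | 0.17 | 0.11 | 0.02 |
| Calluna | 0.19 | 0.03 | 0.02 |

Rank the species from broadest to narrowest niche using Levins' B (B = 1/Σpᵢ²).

Bombus pascuorum > Bombus hortorum > Bombus terrestris

Σp_pascᵢ² = 0.24² + 0.23² + 0.12² + 0.03² + 0.02² + 0.17² + 0.19² = 0.0576 + 0.0529 + 0.0144 + 0.0009 + 0.0004 + 0.0289 + 0.0361 = 0.1912
B_pasc = 1 / 0.1912 = 5.2301
Σp_hortᵢ² = 0.10² + 0.16² + 0.24² + 0.34² + 0.02² + 0.11² + 0.03² = 0.0100 + 0.0256 + 0.0576 + 0.1156 + 0.0004 + 0.0121 + 0.0009 = 0.2222
B_hort = 1 / 0.2222 = 4.5005
Σp_terrᵢ² = 0.05² + 0.25² + 0.02² + 0.02² + 0.62² + 0.02² + 0.02² = 0.0025 + 0.0625 + 0.0004 + 0.0004 + 0.3844 + 0.0004 + 0.0004 = 0.4510
B_terr = 1 / 0.4510 = 2.2173
Ranking by B (broadest → narrowest): Bombus pascuorum (5.23) > Bombus hortorum (4.50) > Bombus terrestris (2.22)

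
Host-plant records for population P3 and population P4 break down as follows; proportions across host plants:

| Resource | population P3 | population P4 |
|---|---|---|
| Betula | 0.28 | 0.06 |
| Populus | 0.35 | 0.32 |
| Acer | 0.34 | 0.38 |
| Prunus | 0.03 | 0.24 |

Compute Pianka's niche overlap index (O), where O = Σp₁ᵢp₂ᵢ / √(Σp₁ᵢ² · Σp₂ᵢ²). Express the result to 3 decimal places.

0.848

Σ p₁ᵢp₂ᵢ = 0.0168 + 0.1120 + 0.1292 + 0.0072 = 0.2652
Σp_1ᵢ² = 0.28² + 0.35² + 0.34² + 0.03² = 0.0784 + 0.1225 + 0.1156 + 0.0009 = 0.3174
Σp_2ᵢ² = 0.06² + 0.32² + 0.38² + 0.24² = 0.0036 + 0.1024 + 0.1444 + 0.0576 = 0.3080
O = 0.2652 / √(0.3174 × 0.3080) = 0.2652 / 0.312665 = 0.84819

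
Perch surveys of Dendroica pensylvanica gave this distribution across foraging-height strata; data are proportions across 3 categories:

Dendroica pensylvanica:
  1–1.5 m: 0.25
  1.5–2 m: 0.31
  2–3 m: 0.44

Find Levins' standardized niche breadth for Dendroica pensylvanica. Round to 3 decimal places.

Σpᵢ² = 0.25² + 0.31² + 0.44² = 0.0625 + 0.0961 + 0.1936 = 0.3522
B = 1 / 0.3522 = 2.83930
Bₛ = (B − 1)/(n − 1) = (2.83930 − 1)/(3 − 1) = 1.83930/2 = 0.91965

0.920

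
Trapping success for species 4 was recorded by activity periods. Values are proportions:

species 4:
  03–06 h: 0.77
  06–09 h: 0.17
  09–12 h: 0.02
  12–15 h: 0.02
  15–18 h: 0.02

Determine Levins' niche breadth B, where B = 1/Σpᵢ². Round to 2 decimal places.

Σpᵢ² = 0.77² + 0.17² + 0.02² + 0.02² + 0.02² = 0.5929 + 0.0289 + 0.0004 + 0.0004 + 0.0004 = 0.6230
B = 1 / 0.6230 = 1.6051

1.61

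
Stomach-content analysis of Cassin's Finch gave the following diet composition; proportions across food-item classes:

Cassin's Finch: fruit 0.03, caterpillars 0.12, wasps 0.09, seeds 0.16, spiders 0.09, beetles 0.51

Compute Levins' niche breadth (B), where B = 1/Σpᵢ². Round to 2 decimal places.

3.15

Σpᵢ² = 0.03² + 0.12² + 0.09² + 0.16² + 0.09² + 0.51² = 0.0009 + 0.0144 + 0.0081 + 0.0256 + 0.0081 + 0.2601 = 0.3172
B = 1 / 0.3172 = 3.1526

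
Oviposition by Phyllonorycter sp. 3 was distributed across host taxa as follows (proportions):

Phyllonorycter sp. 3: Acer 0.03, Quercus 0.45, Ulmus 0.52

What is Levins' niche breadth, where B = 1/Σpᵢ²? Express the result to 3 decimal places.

2.111

Σpᵢ² = 0.03² + 0.45² + 0.52² = 0.0009 + 0.2025 + 0.2704 = 0.4738
B = 1 / 0.4738 = 2.11060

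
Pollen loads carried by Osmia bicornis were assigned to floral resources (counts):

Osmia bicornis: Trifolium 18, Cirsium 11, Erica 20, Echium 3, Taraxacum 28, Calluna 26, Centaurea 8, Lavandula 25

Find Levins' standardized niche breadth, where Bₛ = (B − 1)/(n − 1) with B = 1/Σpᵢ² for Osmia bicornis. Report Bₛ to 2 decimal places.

0.78

Proportions for Osmia bicornis (n=139): 18/139=0.1295, 11/139=0.0791, 20/139=0.1439, 3/139=0.0216, 28/139=0.2014, 26/139=0.1871, 8/139=0.0576, 25/139=0.1799
Σpᵢ² = 0.1295² + 0.0791² + 0.1439² + 0.0216² + 0.2014² + 0.1871² + 0.0576² + 0.1799² = 0.016770 + 0.006257 + 0.020707 + 0.000467 + 0.040562 + 0.035006 + 0.003318 + 0.032364 = 0.155451
B = 1 / 0.155451 = 6.4329
Bₛ = (B − 1)/(n − 1) = (6.4329 − 1)/(8 − 1) = 5.4329/7 = 0.7761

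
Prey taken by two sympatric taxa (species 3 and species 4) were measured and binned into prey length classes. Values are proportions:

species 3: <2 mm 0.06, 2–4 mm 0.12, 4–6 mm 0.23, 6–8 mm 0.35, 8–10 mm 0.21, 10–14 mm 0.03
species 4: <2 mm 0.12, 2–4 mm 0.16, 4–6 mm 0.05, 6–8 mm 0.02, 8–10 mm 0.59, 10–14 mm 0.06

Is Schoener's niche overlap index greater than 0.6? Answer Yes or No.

No

Σ|p₁ᵢ − p₂ᵢ| = 0.06 + 0.04 + 0.18 + 0.33 + 0.38 + 0.03 = 1.02
D = 1 − ½ × 1.02 = 1 − 0.510 = 0.4900
D = 0.4900 < 0.6 → No.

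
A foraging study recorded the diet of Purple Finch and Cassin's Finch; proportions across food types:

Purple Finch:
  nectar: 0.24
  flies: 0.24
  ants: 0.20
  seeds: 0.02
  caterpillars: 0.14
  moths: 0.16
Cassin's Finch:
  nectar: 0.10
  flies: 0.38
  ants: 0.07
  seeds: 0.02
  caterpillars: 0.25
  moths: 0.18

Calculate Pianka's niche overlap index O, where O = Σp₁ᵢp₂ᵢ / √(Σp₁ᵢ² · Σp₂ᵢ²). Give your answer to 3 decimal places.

0.855

Σ p₁ᵢp₂ᵢ = 0.0240 + 0.0912 + 0.0140 + 0.0004 + 0.0350 + 0.0288 = 0.1934
Σp_1ᵢ² = 0.24² + 0.24² + 0.20² + 0.02² + 0.14² + 0.16² = 0.0576 + 0.0576 + 0.0400 + 0.0004 + 0.0196 + 0.0256 = 0.2008
Σp_2ᵢ² = 0.10² + 0.38² + 0.07² + 0.02² + 0.25² + 0.18² = 0.0100 + 0.1444 + 0.0049 + 0.0004 + 0.0625 + 0.0324 = 0.2546
O = 0.1934 / √(0.2008 × 0.2546) = 0.1934 / 0.226105 = 0.85535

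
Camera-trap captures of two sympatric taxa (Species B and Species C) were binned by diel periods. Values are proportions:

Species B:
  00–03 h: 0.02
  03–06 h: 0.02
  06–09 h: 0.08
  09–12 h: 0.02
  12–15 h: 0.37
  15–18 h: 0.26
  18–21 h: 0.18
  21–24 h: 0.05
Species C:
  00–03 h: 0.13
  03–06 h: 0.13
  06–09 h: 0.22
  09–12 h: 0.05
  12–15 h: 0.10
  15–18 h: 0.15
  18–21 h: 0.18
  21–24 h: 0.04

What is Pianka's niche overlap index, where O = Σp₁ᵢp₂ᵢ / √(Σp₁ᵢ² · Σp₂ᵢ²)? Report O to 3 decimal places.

0.694

Σ p₁ᵢp₂ᵢ = 0.0026 + 0.0026 + 0.0176 + 0.0010 + 0.0370 + 0.0390 + 0.0324 + 0.0020 = 0.1342
Σp_1ᵢ² = 0.02² + 0.02² + 0.08² + 0.02² + 0.37² + 0.26² + 0.18² + 0.05² = 0.0004 + 0.0004 + 0.0064 + 0.0004 + 0.1369 + 0.0676 + 0.0324 + 0.0025 = 0.2470
Σp_2ᵢ² = 0.13² + 0.13² + 0.22² + 0.05² + 0.10² + 0.15² + 0.18² + 0.04² = 0.0169 + 0.0169 + 0.0484 + 0.0025 + 0.0100 + 0.0225 + 0.0324 + 0.0016 = 0.1512
O = 0.1342 / √(0.2470 × 0.1512) = 0.1342 / 0.193252 = 0.69443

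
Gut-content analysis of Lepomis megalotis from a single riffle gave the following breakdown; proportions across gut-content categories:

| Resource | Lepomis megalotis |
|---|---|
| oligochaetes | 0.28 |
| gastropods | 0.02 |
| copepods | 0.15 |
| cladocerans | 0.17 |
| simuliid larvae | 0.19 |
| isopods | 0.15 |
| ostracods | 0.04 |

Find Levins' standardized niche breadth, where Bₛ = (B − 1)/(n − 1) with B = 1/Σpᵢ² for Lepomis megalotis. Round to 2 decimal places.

Σpᵢ² = 0.28² + 0.02² + 0.15² + 0.17² + 0.19² + 0.15² + 0.04² = 0.0784 + 0.0004 + 0.0225 + 0.0289 + 0.0361 + 0.0225 + 0.0016 = 0.1904
B = 1 / 0.1904 = 5.2521
Bₛ = (B − 1)/(n − 1) = (5.2521 − 1)/(7 − 1) = 4.2521/6 = 0.7087

0.71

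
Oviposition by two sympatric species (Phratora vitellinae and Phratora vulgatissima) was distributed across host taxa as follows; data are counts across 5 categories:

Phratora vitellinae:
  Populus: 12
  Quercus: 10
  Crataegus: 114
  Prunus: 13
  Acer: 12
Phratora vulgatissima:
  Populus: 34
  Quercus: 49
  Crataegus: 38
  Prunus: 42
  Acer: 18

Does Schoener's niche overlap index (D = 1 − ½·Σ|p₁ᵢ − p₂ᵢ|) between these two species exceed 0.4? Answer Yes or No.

Proportions for Phratora vitellinae (n=161): 12/161=0.0745, 10/161=0.0621, 114/161=0.7081, 13/161=0.0807, 12/161=0.0745
Proportions for Phratora vulgatissima (n=181): 34/181=0.1878, 49/181=0.2707, 38/181=0.2099, 42/181=0.2320, 18/181=0.0994
Σ|p₁ᵢ − p₂ᵢ| = 0.1133 + 0.2086 + 0.4982 + 0.1513 + 0.0249 = 0.9963
D = 1 − ½ × 0.9963 = 1 − 0.49815 = 0.50185
D = 0.50185 > 0.4 → Yes.

Yes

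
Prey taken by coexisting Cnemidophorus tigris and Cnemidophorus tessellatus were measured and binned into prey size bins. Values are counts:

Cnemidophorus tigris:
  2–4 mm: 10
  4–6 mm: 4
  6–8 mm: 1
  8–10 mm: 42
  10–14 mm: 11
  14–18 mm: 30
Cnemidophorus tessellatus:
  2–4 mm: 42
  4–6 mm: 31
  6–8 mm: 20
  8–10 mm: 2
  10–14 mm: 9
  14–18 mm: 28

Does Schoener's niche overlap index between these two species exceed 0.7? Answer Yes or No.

Proportions for Cnemidophorus tigris (n=98): 10/98=0.1020, 4/98=0.0408, 1/98=0.0102, 42/98=0.4286, 11/98=0.1122, 30/98=0.3061
Proportions for Cnemidophorus tessellatus (n=132): 42/132=0.3182, 31/132=0.2348, 20/132=0.1515, 2/132=0.0152, 9/132=0.0682, 28/132=0.2121
Σ|p₁ᵢ − p₂ᵢ| = 0.2162 + 0.1940 + 0.1413 + 0.4134 + 0.0440 + 0.0940 = 1.1029
D = 1 − ½ × 1.1029 = 1 − 0.55145 = 0.44855
D = 0.44855 < 0.7 → No.

No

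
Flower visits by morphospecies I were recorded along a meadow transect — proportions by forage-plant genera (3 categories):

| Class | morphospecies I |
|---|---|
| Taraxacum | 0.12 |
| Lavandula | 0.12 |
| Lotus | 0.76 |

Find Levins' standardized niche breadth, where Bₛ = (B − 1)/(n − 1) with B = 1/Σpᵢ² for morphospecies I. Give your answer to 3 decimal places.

0.325

Σpᵢ² = 0.12² + 0.12² + 0.76² = 0.0144 + 0.0144 + 0.5776 = 0.6064
B = 1 / 0.6064 = 1.64908
Bₛ = (B − 1)/(n − 1) = (1.64908 − 1)/(3 − 1) = 0.64908/2 = 0.32454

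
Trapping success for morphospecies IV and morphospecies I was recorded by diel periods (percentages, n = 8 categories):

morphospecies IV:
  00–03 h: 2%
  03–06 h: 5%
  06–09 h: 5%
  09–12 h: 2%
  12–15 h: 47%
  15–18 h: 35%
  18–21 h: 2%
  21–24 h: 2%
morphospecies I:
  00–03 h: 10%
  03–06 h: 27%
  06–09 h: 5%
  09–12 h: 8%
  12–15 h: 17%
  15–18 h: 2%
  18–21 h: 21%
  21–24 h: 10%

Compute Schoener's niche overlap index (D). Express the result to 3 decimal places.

Convert percentages to proportions (divide by 100).
Σ|p₁ᵢ − p₂ᵢ| = 0.08 + 0.22 + 0.00 + 0.06 + 0.30 + 0.33 + 0.19 + 0.08 = 1.26
D = 1 − ½ × 1.26 = 1 − 0.630 = 0.37000

0.370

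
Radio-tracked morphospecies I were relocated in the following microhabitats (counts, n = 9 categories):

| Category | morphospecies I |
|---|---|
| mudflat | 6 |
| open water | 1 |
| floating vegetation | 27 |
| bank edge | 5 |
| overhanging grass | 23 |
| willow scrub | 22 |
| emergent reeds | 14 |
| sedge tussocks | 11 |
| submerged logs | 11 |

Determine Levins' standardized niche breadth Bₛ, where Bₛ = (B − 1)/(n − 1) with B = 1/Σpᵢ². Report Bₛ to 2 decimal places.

0.68

Proportions for morphospecies I (n=120): 6/120=0.0500, 1/120=0.0083, 27/120=0.2250, 5/120=0.0417, 23/120=0.1917, 22/120=0.1833, 14/120=0.1167, 11/120=0.0917, 11/120=0.0917
Σpᵢ² = 0.0500² + 0.0083² + 0.2250² + 0.0417² + 0.1917² + 0.1833² + 0.1167² + 0.0917² + 0.0917² = 0.002500 + 0.000069 + 0.050625 + 0.001739 + 0.036749 + 0.033599 + 0.013619 + 0.008409 + 0.008409 = 0.155718
B = 1 / 0.155718 = 6.4219
Bₛ = (B − 1)/(n − 1) = (6.4219 − 1)/(9 − 1) = 5.4219/8 = 0.6777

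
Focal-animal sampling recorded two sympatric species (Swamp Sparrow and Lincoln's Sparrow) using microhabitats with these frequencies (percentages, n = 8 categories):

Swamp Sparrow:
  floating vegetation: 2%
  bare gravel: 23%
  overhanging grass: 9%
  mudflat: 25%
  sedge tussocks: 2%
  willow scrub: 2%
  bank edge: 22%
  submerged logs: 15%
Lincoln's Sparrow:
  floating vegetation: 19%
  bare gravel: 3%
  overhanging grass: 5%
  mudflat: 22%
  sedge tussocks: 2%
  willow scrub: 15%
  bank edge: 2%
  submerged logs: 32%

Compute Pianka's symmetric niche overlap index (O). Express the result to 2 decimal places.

0.62

Convert percentages to proportions (divide by 100).
Σ p₁ᵢp₂ᵢ = 0.0038 + 0.0069 + 0.0045 + 0.0550 + 0.0004 + 0.0030 + 0.0044 + 0.0480 = 0.1260
Σp_1ᵢ² = 0.02² + 0.23² + 0.09² + 0.25² + 0.02² + 0.02² + 0.22² + 0.15² = 0.0004 + 0.0529 + 0.0081 + 0.0625 + 0.0004 + 0.0004 + 0.0484 + 0.0225 = 0.1956
Σp_2ᵢ² = 0.19² + 0.03² + 0.05² + 0.22² + 0.02² + 0.15² + 0.02² + 0.32² = 0.0361 + 0.0009 + 0.0025 + 0.0484 + 0.0004 + 0.0225 + 0.0004 + 0.1024 = 0.2136
O = 0.1260 / √(0.1956 × 0.2136) = 0.1260 / 0.20440 = 0.6164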